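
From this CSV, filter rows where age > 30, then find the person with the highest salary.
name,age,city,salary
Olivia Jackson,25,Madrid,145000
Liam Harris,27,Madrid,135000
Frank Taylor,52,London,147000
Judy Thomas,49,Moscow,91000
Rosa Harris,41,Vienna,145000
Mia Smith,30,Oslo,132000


Filter: age > 30
Sort by: salary (descending)

Filtered records (3):
  Frank Taylor, age 52, salary $147000
  Rosa Harris, age 41, salary $145000
  Judy Thomas, age 49, salary $91000

Highest salary: Frank Taylor ($147000)

Frank Taylor


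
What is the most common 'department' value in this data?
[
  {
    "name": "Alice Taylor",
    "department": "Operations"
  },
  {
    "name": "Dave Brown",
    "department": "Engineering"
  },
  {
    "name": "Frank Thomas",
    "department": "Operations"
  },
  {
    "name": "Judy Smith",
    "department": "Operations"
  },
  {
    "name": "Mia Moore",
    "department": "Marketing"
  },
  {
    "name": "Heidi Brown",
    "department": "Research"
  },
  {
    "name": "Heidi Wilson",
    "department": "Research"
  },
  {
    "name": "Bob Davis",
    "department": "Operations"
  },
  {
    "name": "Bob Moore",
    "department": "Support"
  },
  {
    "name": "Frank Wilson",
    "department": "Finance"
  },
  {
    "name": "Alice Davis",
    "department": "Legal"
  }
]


Counting 'department' values across 11 records:

  Operations: 4 ####
  Research: 2 ##
  Engineering: 1 #
  Marketing: 1 #
  Support: 1 #
  Finance: 1 #
  Legal: 1 #

Most common: Operations (4 times)

Operations (4 times)


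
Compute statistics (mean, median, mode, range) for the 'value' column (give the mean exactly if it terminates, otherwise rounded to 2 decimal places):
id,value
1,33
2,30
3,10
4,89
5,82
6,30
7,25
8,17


Data: [33, 30, 10, 89, 82, 30, 25, 17]
Count: 8
Sum: 316
Mean: 316/8 = 39.5
Sorted: [10, 17, 25, 30, 30, 33, 82, 89]
Median: 30.0
Mode: 30 (2 times)
Range: 89 - 10 = 79
Min: 10, Max: 89

mean=39.5, median=30.0, mode=30, range=79


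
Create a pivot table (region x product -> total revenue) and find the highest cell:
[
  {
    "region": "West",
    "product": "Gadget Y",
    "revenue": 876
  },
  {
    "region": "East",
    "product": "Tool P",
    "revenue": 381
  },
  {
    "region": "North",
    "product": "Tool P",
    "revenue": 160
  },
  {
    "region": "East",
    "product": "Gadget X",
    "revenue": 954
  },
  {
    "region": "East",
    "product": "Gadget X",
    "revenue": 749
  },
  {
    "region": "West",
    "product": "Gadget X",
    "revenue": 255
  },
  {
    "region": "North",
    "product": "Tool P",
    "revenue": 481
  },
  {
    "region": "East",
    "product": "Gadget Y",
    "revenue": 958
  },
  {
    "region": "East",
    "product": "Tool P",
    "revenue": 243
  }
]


Pivot: region (rows) x product (columns) -> total revenue

     Gadget X      Gadget Y      Tool P      
East          1703           958           624  
North            0             0           641  
West           255           876             0  

Highest: East / Gadget X = $1703

East / Gadget X = $1703


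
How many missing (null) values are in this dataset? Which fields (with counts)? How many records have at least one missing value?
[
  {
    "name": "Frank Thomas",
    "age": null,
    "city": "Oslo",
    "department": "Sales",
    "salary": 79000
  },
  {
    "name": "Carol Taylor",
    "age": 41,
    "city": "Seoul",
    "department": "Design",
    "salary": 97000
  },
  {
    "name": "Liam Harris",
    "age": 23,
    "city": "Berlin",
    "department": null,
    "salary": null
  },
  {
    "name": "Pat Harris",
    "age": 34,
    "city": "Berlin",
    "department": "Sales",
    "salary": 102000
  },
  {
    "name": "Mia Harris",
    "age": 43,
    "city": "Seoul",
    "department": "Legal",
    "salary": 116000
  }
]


Checking for missing (null) values in 5 records:

  Frank Thomas: age
  Carol Taylor: complete
  Liam Harris: department, salary
  Pat Harris: complete
  Mia Harris: complete

Per field:
  name: 0 missing
  age: 1 missing
  city: 0 missing
  department: 1 missing
  salary: 1 missing

Total missing values: 3
Records with any missing: 2

3 missing values (age: 1, department: 1, salary: 1); 2 incomplete records


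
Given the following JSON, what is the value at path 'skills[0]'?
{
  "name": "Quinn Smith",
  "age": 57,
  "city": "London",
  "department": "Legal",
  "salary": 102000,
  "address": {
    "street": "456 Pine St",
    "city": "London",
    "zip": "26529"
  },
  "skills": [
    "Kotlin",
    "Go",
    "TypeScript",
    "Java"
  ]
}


Query: skills[0]
Path: skills -> first element
Value: Kotlin

Kotlin


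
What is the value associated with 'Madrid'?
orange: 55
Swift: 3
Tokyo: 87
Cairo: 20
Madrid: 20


Looking up key 'Madrid'
Value: 20

20


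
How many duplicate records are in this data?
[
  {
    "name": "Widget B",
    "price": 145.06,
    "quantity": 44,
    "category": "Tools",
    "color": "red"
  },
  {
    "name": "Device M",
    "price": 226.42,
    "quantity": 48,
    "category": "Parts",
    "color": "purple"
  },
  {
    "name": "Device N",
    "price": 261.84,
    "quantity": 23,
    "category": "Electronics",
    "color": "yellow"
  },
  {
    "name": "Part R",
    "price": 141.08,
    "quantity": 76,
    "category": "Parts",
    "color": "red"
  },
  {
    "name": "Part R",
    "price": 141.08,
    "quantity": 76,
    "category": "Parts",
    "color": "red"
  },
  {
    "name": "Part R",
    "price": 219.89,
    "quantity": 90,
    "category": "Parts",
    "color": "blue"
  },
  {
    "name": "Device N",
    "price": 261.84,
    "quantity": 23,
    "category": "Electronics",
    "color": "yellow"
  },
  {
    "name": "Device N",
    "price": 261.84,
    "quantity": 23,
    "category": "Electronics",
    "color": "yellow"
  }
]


Checking 8 records for duplicates:

  Row 1: Widget B ($145.06, qty 44)
  Row 2: Device M ($226.42, qty 48)
  Row 3: Device N ($261.84, qty 23)
  Row 4: Part R ($141.08, qty 76)
  Row 5: Part R ($141.08, qty 76) <-- DUPLICATE
  Row 6: Part R ($219.89, qty 90)
  Row 7: Device N ($261.84, qty 23) <-- DUPLICATE
  Row 8: Device N ($261.84, qty 23) <-- DUPLICATE

Duplicates found: 3
Unique records: 5

3 duplicates, 5 unique


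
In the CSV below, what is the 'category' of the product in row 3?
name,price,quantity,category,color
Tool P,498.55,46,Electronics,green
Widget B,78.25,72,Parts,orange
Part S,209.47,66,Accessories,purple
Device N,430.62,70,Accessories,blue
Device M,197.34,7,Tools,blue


Query: Row 3 ('Part S'), column 'category'
Value: Accessories

Accessories


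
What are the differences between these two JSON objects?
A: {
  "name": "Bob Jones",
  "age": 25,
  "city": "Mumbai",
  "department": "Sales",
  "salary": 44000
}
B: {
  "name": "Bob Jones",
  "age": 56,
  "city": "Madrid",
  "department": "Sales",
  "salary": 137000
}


Comparing each field (in key order):
  name: same
  age: DIFFERENT
  city: DIFFERENT
  department: same
  salary: DIFFERENT
Differences:
  age: 25 -> 56
  city: Mumbai -> Madrid
  salary: 44000 -> 137000

3 field(s) changed

3 changes: age, city, salary


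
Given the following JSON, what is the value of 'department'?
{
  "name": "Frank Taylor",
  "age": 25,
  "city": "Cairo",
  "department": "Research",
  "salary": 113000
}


Looking up field 'department'
Value: Research

Research


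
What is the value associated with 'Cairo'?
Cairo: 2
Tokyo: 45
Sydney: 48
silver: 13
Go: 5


Looking up key 'Cairo'
Value: 2

2


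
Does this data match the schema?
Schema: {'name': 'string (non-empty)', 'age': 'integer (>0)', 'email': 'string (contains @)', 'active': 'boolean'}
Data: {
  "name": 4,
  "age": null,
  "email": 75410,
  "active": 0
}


Validating each field against schema:
  name: FAIL (4 is not a string)
  age: FAIL (null is not an integer)
  email: FAIL (75410 is not a string)
  active: FAIL (0 is not a boolean)

Result: INVALID (4 errors: name, age, email, active)

INVALID (4 errors: name, age, email, active)


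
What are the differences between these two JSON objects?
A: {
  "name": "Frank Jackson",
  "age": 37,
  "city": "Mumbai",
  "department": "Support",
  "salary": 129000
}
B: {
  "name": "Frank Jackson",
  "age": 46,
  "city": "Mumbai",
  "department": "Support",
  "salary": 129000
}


Comparing each field (in key order):
  name: same
  age: DIFFERENT
  city: same
  department: same
  salary: same
Differences:
  age: 37 -> 46

1 field(s) changed

1 change: age


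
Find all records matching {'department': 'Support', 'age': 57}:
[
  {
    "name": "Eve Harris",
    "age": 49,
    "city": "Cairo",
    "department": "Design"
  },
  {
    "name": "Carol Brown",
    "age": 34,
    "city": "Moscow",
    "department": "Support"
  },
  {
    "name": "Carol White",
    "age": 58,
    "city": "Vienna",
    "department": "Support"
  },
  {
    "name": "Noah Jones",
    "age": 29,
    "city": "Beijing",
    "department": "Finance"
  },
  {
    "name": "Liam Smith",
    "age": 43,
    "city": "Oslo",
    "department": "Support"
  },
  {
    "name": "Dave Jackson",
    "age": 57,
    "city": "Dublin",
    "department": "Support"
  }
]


Search criteria: {'department': 'Support', 'age': 57}

Checking 6 records:
  Eve Harris: {department: Design, age: 49}
  Carol Brown: {department: Support, age: 34}
  Carol White: {department: Support, age: 58}
  Noah Jones: {department: Finance, age: 29}
  Liam Smith: {department: Support, age: 43}
  Dave Jackson: {department: Support, age: 57} <-- MATCH

Matches: ["Dave Jackson"]

["Dave Jackson"]


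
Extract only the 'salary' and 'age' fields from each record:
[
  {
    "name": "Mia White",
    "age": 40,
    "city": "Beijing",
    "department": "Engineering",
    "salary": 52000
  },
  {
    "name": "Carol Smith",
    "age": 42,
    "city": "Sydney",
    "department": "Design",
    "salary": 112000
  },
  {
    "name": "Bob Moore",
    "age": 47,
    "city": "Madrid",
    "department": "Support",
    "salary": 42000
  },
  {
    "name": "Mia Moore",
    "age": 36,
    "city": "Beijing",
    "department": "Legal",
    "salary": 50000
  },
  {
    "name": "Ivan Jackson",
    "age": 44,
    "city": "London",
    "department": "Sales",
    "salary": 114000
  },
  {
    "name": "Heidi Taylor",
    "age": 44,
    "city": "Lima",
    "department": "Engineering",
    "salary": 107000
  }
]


Original: 6 records with fields: name, age, city, department, salary
Keep: ['salary', 'age']
Drop: ['name', 'city', 'department']
Result: 6 records, 2 fields each

[
  {
    "salary": 52000,
    "age": 40
  },
  {
    "salary": 112000,
    "age": 42
  },
  {
    "salary": 42000,
    "age": 47
  },
  {
    "salary": 50000,
    "age": 36
  },
  {
    "salary": 114000,
    "age": 44
  },
  {
    "salary": 107000,
    "age": 44
  }
]


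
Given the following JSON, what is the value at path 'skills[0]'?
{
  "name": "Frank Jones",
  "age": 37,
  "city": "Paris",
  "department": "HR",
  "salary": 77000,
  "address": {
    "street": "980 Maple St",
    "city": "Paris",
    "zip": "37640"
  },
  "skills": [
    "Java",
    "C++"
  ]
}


Query: skills[0]
Path: skills -> first element
Value: Java

Java


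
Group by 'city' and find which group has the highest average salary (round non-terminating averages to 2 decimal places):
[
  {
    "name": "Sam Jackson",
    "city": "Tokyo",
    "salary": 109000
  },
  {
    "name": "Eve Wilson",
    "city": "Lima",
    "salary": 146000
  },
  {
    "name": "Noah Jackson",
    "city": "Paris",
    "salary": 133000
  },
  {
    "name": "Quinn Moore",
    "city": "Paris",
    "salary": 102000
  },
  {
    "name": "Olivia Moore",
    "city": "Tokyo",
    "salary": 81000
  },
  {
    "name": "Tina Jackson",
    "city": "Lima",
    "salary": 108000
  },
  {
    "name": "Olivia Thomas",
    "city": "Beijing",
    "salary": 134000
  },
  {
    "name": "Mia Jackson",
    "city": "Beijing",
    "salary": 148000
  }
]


Group by: city

Groups:
  Beijing: 2 people, avg salary = 282000/2 = $141000
  Lima: 2 people, avg salary = 254000/2 = $127000
  Paris: 2 people, avg salary = 235000/2 = $117500
  Tokyo: 2 people, avg salary = 190000/2 = $95000

Highest average salary: Beijing ($141000)

Beijing ($141000)


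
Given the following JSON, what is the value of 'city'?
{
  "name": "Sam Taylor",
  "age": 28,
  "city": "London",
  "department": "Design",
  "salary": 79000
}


Looking up field 'city'
Value: London

London


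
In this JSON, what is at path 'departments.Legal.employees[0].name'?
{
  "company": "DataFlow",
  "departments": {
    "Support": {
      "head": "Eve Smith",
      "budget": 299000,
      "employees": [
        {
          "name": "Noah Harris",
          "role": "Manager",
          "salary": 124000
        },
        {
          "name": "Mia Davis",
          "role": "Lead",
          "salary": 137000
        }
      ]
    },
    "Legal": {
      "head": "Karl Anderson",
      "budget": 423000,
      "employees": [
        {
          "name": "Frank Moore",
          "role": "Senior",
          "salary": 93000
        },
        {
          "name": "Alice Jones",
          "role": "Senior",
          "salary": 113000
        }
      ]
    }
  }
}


Path: departments.Legal.employees[0].name

Navigate:
  -> departments
  -> Legal
  -> employees[0].name = 'Frank Moore'

Frank Moore


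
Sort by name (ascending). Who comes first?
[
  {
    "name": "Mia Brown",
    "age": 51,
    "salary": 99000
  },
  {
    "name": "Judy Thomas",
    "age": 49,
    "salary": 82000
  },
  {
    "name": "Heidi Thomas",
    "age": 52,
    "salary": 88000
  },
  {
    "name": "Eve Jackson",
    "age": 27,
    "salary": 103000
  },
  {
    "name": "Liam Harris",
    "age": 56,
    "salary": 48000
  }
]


Sort by: name (ascending)

Sorted order:
  1. Eve Jackson (name = Eve Jackson)
  2. Heidi Thomas (name = Heidi Thomas)
  3. Judy Thomas (name = Judy Thomas)
  4. Liam Harris (name = Liam Harris)
  5. Mia Brown (name = Mia Brown)

First: Eve Jackson

Eve Jackson


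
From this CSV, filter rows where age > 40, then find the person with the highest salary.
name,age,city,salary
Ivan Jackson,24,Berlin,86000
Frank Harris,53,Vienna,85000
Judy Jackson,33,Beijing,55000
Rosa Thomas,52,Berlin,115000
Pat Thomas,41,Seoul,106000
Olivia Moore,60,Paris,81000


Filter: age > 40
Sort by: salary (descending)

Filtered records (4):
  Rosa Thomas, age 52, salary $115000
  Pat Thomas, age 41, salary $106000
  Frank Harris, age 53, salary $85000
  Olivia Moore, age 60, salary $81000

Highest salary: Rosa Thomas ($115000)

Rosa Thomas


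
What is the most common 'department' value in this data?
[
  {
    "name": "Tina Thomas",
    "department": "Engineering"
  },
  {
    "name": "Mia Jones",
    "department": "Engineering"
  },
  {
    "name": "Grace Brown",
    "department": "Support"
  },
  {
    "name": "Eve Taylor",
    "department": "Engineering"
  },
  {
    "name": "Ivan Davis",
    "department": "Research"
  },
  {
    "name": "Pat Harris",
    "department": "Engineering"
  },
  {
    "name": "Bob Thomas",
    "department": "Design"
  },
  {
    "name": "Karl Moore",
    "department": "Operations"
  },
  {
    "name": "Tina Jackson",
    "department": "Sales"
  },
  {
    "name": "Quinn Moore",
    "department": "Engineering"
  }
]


Counting 'department' values across 10 records:

  Engineering: 5 #####
  Support: 1 #
  Research: 1 #
  Design: 1 #
  Operations: 1 #
  Sales: 1 #

Most common: Engineering (5 times)

Engineering (5 times)


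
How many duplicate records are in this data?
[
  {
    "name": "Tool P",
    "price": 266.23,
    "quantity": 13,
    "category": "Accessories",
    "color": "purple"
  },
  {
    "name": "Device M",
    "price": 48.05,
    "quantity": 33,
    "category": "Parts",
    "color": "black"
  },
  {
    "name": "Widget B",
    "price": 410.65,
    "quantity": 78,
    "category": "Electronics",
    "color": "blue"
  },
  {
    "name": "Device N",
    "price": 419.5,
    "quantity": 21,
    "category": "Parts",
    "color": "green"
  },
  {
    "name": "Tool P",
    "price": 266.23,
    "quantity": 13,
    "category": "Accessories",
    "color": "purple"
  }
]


Checking 5 records for duplicates:

  Row 1: Tool P ($266.23, qty 13)
  Row 2: Device M ($48.05, qty 33)
  Row 3: Widget B ($410.65, qty 78)
  Row 4: Device N ($419.5, qty 21)
  Row 5: Tool P ($266.23, qty 13) <-- DUPLICATE

Duplicates found: 1
Unique records: 4

1 duplicates, 4 unique


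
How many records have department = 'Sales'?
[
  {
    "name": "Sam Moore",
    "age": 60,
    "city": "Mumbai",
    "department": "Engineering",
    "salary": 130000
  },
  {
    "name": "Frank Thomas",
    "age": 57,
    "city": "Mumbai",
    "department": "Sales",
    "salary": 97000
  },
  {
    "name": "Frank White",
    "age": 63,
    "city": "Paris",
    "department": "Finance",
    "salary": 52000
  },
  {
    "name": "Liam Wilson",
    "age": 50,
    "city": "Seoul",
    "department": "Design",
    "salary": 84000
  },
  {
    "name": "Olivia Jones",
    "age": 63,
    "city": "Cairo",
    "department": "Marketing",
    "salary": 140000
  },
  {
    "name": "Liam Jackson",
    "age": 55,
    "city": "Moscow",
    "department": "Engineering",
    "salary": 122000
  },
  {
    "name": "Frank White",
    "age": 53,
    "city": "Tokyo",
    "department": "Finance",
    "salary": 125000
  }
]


Data: 7 records
Condition: department = 'Sales'

Checking each record:
  Sam Moore: Engineering
  Frank Thomas: Sales MATCH
  Frank White: Finance
  Liam Wilson: Design
  Olivia Jones: Marketing
  Liam Jackson: Engineering
  Frank White: Finance

Count: 1

1


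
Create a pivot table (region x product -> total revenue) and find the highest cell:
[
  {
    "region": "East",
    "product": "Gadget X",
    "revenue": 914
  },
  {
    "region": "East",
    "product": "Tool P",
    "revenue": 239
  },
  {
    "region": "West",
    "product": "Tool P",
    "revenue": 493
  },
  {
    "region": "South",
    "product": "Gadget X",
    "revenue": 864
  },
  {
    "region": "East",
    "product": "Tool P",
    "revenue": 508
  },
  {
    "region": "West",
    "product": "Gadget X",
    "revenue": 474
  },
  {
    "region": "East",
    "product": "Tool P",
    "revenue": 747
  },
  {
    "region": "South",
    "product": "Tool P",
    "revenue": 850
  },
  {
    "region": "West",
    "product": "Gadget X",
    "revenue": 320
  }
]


Pivot: region (rows) x product (columns) -> total revenue

     Gadget X      Tool P      
East           914          1494  
South          864           850  
West           794           493  

Highest: East / Tool P = $1494

East / Tool P = $1494


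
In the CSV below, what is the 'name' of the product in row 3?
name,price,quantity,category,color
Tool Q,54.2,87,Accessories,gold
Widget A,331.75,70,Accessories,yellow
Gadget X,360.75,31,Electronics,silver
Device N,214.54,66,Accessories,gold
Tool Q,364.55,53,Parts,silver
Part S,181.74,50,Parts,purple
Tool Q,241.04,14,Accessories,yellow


Query: Row 3 ('Gadget X'), column 'name'
Value: Gadget X

Gadget X


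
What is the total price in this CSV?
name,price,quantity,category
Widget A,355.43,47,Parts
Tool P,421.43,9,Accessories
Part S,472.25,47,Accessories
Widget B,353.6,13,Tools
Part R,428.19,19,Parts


Computing total price:
Values: [355.43, 421.43, 472.25, 353.6, 428.19]
Sum = 2030.90

2030.90


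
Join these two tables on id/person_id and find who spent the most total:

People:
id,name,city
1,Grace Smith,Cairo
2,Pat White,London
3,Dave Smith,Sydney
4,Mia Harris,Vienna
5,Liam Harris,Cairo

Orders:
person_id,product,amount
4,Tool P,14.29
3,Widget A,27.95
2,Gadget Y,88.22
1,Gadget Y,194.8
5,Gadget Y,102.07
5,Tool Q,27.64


Join on: people.id = orders.person_id

Joined rows:
  Mia Harris (Vienna) bought Tool P for $14.29
  Dave Smith (Sydney) bought Widget A for $27.95
  Pat White (London) bought Gadget Y for $88.22
  Grace Smith (Cairo) bought Gadget Y for $194.8
  Liam Harris (Cairo) bought Gadget Y for $102.07
  Liam Harris (Cairo) bought Tool Q for $27.64

Total per person:
  Grace Smith: $194.80
  Liam Harris: $129.71
  Pat White: $88.22
  Dave Smith: $27.95
  Mia Harris: $14.29

Top spender: Grace Smith ($194.80)

Grace Smith ($194.80)


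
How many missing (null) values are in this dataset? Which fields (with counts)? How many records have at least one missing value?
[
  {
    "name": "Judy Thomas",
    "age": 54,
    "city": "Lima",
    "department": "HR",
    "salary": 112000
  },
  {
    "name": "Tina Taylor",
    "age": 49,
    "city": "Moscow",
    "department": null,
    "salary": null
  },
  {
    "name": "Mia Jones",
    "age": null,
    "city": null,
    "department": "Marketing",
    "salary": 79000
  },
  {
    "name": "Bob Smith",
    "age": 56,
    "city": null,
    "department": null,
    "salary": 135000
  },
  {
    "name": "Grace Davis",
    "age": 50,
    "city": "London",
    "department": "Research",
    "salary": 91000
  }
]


Checking for missing (null) values in 5 records:

  Judy Thomas: complete
  Tina Taylor: department, salary
  Mia Jones: age, city
  Bob Smith: city, department
  Grace Davis: complete

Per field:
  name: 0 missing
  age: 1 missing
  city: 2 missing
  department: 2 missing
  salary: 1 missing

Total missing values: 6
Records with any missing: 3

6 missing values (age: 1, city: 2, department: 2, salary: 1); 3 incomplete records


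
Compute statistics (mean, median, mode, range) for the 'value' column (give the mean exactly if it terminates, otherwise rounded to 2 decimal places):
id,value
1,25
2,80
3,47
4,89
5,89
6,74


Data: [25, 80, 47, 89, 89, 74]
Count: 6
Sum: 404
Mean: 404/6 ≈ 67.33 (rounded to 2 decimal places)
Sorted: [25, 47, 74, 80, 89, 89]
Median: 77.0
Mode: 89 (2 times)
Range: 89 - 25 = 64
Min: 25, Max: 89

mean≈67.33, median=77.0, mode=89, range=64


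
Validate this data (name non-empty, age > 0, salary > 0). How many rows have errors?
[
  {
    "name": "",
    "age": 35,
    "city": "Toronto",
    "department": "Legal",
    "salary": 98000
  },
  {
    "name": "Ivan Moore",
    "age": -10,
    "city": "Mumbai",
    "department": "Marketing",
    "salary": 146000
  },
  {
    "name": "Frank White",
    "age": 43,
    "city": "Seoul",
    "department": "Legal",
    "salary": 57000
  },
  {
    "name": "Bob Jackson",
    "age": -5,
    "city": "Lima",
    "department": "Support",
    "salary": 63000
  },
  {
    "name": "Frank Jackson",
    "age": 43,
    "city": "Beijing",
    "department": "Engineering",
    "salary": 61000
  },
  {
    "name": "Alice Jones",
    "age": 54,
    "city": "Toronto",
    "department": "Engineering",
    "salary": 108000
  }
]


Validating 6 records:
Rules: name non-empty, age > 0, salary > 0

  Row 1 (???): empty name
  Row 2 (Ivan Moore): negative age: -10
  Row 3 (Frank White): OK
  Row 4 (Bob Jackson): negative age: -5
  Row 5 (Frank Jackson): OK
  Row 6 (Alice Jones): OK

Total errors: 3

3 errors


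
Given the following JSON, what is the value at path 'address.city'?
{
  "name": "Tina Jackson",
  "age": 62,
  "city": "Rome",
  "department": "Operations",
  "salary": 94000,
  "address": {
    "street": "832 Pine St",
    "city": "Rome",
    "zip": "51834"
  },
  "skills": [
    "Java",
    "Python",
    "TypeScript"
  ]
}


Query: address.city
Path: address -> city
Value: Rome

Rome


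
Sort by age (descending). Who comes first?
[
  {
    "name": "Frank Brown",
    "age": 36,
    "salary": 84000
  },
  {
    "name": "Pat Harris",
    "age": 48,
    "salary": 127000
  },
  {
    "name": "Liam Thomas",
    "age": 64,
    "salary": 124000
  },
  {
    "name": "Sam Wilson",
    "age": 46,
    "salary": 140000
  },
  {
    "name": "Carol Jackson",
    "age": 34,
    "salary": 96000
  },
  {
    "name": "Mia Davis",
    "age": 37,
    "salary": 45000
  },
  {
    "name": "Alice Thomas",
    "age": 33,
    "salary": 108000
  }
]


Sort by: age (descending)

Sorted order:
  1. Liam Thomas (age = 64)
  2. Pat Harris (age = 48)
  3. Sam Wilson (age = 46)
  4. Mia Davis (age = 37)
  5. Frank Brown (age = 36)
  6. Carol Jackson (age = 34)
  7. Alice Thomas (age = 33)

First: Liam Thomas

Liam Thomas


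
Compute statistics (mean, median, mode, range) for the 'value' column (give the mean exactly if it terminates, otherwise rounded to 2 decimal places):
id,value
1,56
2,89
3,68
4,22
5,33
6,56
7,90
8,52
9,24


Data: [56, 89, 68, 22, 33, 56, 90, 52, 24]
Count: 9
Sum: 490
Mean: 490/9 ≈ 54.44 (rounded to 2 decimal places)
Sorted: [22, 24, 33, 52, 56, 56, 68, 89, 90]
Median: 56.0
Mode: 56 (2 times)
Range: 90 - 22 = 68
Min: 22, Max: 90

mean≈54.44, median=56.0, mode=56, range=68


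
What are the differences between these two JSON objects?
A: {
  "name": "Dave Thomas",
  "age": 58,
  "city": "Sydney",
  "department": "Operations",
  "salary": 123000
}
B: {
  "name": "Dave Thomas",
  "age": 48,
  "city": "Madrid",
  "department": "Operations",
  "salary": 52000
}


Comparing each field (in key order):
  name: same
  age: DIFFERENT
  city: DIFFERENT
  department: same
  salary: DIFFERENT
Differences:
  age: 58 -> 48
  city: Sydney -> Madrid
  salary: 123000 -> 52000

3 field(s) changed

3 changes: age, city, salary


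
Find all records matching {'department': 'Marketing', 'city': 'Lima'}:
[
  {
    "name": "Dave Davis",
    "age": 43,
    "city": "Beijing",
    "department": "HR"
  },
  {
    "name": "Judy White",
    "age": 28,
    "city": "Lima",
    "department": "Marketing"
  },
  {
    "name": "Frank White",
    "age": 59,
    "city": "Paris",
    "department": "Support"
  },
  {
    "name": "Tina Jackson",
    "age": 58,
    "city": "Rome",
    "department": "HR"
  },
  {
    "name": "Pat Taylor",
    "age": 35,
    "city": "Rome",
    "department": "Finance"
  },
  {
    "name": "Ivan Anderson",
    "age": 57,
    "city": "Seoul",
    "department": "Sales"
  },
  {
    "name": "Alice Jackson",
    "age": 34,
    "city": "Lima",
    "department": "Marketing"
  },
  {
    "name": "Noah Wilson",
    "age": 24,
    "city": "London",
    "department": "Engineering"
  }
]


Search criteria: {'department': 'Marketing', 'city': 'Lima'}

Checking 8 records:
  Dave Davis: {department: HR, city: Beijing}
  Judy White: {department: Marketing, city: Lima} <-- MATCH
  Frank White: {department: Support, city: Paris}
  Tina Jackson: {department: HR, city: Rome}
  Pat Taylor: {department: Finance, city: Rome}
  Ivan Anderson: {department: Sales, city: Seoul}
  Alice Jackson: {department: Marketing, city: Lima} <-- MATCH
  Noah Wilson: {department: Engineering, city: London}

Matches: ["Judy White", "Alice Jackson"]

["Judy White", "Alice Jackson"]


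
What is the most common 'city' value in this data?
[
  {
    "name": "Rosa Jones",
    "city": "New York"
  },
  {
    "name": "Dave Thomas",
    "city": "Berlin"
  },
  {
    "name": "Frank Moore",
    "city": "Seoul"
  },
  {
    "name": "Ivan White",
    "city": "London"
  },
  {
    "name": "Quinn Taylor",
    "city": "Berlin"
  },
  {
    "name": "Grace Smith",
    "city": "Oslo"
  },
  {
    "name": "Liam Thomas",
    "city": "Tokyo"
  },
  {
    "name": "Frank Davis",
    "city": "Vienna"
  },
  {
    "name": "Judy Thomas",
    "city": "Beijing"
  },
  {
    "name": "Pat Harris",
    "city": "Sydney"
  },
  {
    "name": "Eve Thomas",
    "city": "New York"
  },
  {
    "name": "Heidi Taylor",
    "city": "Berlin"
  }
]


Counting 'city' values across 12 records:

  Berlin: 3 ###
  New York: 2 ##
  Seoul: 1 #
  London: 1 #
  Oslo: 1 #
  Tokyo: 1 #
  Vienna: 1 #
  Beijing: 1 #
  Sydney: 1 #

Most common: Berlin (3 times)

Berlin (3 times)


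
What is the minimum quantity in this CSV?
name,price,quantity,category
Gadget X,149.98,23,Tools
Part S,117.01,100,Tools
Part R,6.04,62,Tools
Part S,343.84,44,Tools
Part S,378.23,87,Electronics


Computing minimum quantity:
Values: [23, 100, 62, 44, 87]
Min = 23

23


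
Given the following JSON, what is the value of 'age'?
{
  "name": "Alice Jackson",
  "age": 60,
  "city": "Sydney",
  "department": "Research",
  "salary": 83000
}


Looking up field 'age'
Value: 60

60


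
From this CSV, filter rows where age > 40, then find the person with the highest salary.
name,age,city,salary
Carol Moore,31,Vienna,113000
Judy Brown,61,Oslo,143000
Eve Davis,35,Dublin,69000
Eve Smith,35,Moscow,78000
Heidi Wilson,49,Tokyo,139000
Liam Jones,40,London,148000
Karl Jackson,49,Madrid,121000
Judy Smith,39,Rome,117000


Filter: age > 40
Sort by: salary (descending)

Filtered records (3):
  Judy Brown, age 61, salary $143000
  Heidi Wilson, age 49, salary $139000
  Karl Jackson, age 49, salary $121000

Highest salary: Judy Brown ($143000)

Judy Brown


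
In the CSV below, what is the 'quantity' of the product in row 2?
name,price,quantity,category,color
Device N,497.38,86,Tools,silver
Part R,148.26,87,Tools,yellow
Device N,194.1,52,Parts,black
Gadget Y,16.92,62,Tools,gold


Query: Row 2 ('Part R'), column 'quantity'
Value: 87

87


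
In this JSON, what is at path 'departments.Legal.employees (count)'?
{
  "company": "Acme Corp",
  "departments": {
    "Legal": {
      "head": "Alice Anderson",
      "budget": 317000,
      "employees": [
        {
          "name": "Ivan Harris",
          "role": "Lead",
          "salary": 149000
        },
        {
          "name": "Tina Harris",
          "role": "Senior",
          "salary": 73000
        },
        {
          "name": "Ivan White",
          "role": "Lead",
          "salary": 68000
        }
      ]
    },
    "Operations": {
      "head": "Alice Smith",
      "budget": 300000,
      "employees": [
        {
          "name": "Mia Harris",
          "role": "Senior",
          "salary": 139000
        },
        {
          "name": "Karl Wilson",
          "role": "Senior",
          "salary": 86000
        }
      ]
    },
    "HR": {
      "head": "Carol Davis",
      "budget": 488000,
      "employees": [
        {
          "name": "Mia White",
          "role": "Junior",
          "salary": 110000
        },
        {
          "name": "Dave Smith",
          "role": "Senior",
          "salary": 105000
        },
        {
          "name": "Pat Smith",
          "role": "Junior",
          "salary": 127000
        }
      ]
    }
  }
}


Path: departments.Legal.employees (count)

Navigate:
  -> departments
  -> Legal
  -> employees (array, length 3)

3


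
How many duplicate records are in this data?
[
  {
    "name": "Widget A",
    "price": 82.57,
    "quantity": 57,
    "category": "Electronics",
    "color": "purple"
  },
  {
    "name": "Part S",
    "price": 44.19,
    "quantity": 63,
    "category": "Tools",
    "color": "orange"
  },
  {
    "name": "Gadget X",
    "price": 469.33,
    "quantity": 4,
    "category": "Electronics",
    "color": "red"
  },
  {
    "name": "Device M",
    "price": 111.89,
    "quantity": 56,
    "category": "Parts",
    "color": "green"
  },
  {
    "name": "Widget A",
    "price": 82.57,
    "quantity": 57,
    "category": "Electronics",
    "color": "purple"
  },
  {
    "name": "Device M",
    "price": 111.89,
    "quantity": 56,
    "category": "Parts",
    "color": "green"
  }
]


Checking 6 records for duplicates:

  Row 1: Widget A ($82.57, qty 57)
  Row 2: Part S ($44.19, qty 63)
  Row 3: Gadget X ($469.33, qty 4)
  Row 4: Device M ($111.89, qty 56)
  Row 5: Widget A ($82.57, qty 57) <-- DUPLICATE
  Row 6: Device M ($111.89, qty 56) <-- DUPLICATE

Duplicates found: 2
Unique records: 4

2 duplicates, 4 unique


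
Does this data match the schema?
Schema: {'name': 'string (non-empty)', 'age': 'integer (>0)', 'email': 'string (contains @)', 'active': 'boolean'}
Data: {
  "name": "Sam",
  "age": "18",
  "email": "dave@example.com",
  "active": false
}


Validating each field against schema:
  name: OK (non-empty string)
  age: FAIL ("18" is not an integer)
  email: OK (string with @)
  active: OK (boolean)

Result: INVALID (1 error: age)

INVALID (1 error: age)


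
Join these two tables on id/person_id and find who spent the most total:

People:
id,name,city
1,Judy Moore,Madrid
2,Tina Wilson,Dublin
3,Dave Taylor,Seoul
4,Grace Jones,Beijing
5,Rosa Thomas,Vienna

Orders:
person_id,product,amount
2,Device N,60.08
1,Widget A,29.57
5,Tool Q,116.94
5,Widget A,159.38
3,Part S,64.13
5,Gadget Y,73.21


Join on: people.id = orders.person_id

Joined rows:
  Tina Wilson (Dublin) bought Device N for $60.08
  Judy Moore (Madrid) bought Widget A for $29.57
  Rosa Thomas (Vienna) bought Tool Q for $116.94
  Rosa Thomas (Vienna) bought Widget A for $159.38
  Dave Taylor (Seoul) bought Part S for $64.13
  Rosa Thomas (Vienna) bought Gadget Y for $73.21

Total per person:
  Rosa Thomas: $349.53
  Dave Taylor: $64.13
  Tina Wilson: $60.08
  Judy Moore: $29.57

Top spender: Rosa Thomas ($349.53)

Rosa Thomas ($349.53)


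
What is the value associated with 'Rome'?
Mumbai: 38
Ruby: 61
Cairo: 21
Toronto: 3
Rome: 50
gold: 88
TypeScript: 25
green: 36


Looking up key 'Rome'
Value: 50

50


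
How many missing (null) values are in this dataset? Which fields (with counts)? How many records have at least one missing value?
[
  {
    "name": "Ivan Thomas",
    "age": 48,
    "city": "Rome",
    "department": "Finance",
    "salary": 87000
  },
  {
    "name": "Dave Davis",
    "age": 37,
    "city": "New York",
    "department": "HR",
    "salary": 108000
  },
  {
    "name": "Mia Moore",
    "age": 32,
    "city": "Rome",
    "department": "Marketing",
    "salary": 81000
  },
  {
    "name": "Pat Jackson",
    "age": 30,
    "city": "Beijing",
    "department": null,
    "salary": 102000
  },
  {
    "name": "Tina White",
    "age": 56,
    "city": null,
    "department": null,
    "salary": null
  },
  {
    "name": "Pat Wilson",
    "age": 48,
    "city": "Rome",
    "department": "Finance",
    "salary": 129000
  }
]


Checking for missing (null) values in 6 records:

  Ivan Thomas: complete
  Dave Davis: complete
  Mia Moore: complete
  Pat Jackson: department
  Tina White: city, department, salary
  Pat Wilson: complete

Per field:
  name: 0 missing
  age: 0 missing
  city: 1 missing
  department: 2 missing
  salary: 1 missing

Total missing values: 4
Records with any missing: 2

4 missing values (city: 1, department: 2, salary: 1); 2 incomplete records


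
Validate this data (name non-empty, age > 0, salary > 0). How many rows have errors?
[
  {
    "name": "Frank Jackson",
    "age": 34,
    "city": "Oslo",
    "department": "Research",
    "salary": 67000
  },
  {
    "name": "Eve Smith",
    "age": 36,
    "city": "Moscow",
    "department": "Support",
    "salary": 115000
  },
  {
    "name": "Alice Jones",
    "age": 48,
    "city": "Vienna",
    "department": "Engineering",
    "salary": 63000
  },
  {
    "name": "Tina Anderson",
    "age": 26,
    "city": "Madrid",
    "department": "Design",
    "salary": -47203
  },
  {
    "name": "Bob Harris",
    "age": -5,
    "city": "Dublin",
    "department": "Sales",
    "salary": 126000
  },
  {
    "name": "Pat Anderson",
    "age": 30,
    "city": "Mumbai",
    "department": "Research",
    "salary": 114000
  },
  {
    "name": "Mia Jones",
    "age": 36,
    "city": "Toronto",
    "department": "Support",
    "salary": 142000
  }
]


Validating 7 records:
Rules: name non-empty, age > 0, salary > 0

  Row 1 (Frank Jackson): OK
  Row 2 (Eve Smith): OK
  Row 3 (Alice Jones): OK
  Row 4 (Tina Anderson): negative salary: -47203
  Row 5 (Bob Harris): negative age: -5
  Row 6 (Pat Anderson): OK
  Row 7 (Mia Jones): OK

Total errors: 2

2 errors


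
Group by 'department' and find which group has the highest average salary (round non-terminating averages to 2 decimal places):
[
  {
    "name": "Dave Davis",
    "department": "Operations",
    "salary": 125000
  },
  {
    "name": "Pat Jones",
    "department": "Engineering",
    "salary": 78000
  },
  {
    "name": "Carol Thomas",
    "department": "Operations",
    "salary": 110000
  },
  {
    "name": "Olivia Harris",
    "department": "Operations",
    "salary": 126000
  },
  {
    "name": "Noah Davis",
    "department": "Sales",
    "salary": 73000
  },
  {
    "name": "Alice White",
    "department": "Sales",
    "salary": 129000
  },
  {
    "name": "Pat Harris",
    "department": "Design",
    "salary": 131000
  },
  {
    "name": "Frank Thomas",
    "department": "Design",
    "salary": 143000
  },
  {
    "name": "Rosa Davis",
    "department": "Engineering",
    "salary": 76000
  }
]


Group by: department

Groups:
  Design: 2 people, avg salary = 274000/2 = $137000
  Engineering: 2 people, avg salary = 154000/2 = $77000
  Operations: 3 people, avg salary = 361000/3 ≈ $120333.33
  Sales: 2 people, avg salary = 202000/2 = $101000

Highest average salary: Design ($137000)

Design ($137000)


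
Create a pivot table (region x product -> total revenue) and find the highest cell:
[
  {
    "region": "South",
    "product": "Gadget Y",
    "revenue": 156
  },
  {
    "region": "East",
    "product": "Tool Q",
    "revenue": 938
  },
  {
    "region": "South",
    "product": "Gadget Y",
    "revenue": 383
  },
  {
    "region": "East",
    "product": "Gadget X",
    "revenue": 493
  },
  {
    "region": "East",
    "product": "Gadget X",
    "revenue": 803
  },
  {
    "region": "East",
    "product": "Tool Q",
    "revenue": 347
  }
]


Pivot: region (rows) x product (columns) -> total revenue

     Gadget X      Gadget Y      Tool Q      
East          1296             0          1285  
South            0           539             0  

Highest: East / Gadget X = $1296

East / Gadget X = $1296


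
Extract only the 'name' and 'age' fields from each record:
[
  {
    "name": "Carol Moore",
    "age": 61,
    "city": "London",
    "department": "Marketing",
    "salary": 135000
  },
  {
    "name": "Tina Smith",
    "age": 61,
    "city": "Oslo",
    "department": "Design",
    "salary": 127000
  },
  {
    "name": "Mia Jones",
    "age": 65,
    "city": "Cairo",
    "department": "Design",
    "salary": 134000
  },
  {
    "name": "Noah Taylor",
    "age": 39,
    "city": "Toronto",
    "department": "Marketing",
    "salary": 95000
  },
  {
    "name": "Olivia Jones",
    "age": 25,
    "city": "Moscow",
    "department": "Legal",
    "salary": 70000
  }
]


Original: 5 records with fields: name, age, city, department, salary
Keep: ['name', 'age']
Drop: ['city', 'department', 'salary']
Result: 5 records, 2 fields each

[
  {
    "name": "Carol Moore",
    "age": 61
  },
  {
    "name": "Tina Smith",
    "age": 61
  },
  {
    "name": "Mia Jones",
    "age": 65
  },
  {
    "name": "Noah Taylor",
    "age": 39
  },
  {
    "name": "Olivia Jones",
    "age": 25
  }
]


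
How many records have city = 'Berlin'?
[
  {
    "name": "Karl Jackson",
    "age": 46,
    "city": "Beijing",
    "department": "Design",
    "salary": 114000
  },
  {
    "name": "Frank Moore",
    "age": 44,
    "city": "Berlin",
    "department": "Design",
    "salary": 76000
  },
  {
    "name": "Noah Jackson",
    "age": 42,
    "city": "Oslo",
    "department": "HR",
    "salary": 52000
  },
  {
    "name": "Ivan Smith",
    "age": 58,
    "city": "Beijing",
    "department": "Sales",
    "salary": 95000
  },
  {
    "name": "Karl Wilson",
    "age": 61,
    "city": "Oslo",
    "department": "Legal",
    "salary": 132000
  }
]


Data: 5 records
Condition: city = 'Berlin'

Checking each record:
  Karl Jackson: Beijing
  Frank Moore: Berlin MATCH
  Noah Jackson: Oslo
  Ivan Smith: Beijing
  Karl Wilson: Oslo

Count: 1

1


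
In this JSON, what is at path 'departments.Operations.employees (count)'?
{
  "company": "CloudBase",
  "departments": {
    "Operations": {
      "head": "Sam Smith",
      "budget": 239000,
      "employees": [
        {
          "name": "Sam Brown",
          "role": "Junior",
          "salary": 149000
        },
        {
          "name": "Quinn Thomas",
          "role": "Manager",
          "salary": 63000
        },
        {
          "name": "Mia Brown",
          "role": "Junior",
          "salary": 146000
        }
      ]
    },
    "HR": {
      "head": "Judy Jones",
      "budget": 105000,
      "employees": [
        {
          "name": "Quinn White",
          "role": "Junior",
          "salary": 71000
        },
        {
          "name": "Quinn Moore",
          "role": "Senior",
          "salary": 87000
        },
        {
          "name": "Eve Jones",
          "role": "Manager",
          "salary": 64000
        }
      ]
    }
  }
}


Path: departments.Operations.employees (count)

Navigate:
  -> departments
  -> Operations
  -> employees (array, length 3)

3
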